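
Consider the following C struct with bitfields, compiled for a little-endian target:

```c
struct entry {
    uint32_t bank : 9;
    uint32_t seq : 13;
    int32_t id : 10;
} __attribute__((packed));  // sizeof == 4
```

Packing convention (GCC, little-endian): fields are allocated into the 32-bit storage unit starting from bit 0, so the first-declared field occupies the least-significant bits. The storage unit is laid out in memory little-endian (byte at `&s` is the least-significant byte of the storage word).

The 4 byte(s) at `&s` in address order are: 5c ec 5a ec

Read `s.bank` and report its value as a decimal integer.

[0]=0x5c [1]=0xec [2]=0x5a [3]=0xec (little-endian) → word 0xec5aec5c
bank [0+:9] = (word>>0) & 0x1ff = 92  ←
seq [9+:13] = (word>>9) & 0x1fff = 3446
id [22+:10] = (word>>22) & 0x3ff = 945

92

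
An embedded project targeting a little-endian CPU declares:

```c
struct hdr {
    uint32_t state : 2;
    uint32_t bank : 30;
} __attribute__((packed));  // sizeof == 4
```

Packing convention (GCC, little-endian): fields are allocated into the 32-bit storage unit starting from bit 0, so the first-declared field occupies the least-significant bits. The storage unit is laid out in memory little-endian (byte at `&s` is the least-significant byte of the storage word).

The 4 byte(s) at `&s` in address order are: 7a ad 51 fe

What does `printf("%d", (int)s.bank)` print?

[0]=0x7a [1]=0xad [2]=0x51 [3]=0xfe (little-endian) → word 0xfe51ad7a
state [0+:2] = (word>>0) & 0x3 = 2
bank [2+:30] = (word>>2) & 0x3fffffff = 1066691422  ←

1066691422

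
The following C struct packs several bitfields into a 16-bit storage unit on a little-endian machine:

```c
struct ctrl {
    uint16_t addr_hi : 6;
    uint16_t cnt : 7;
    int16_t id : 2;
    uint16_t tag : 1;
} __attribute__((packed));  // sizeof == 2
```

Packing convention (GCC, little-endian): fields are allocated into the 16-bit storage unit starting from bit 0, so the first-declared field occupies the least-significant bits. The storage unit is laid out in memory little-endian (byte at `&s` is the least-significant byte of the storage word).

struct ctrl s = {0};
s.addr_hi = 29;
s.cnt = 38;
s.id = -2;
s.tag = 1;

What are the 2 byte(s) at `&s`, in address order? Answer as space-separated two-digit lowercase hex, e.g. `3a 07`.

9d c9

addr_hi (6b) val=29 bits=0x1d at bit 0: 0x001d
cnt (7b) val=38 bits=0x26 at bit 6: 0x099d
id (2b) val=-2 bits=0x2 at bit 13: 0x499d
tag (1b) val=1 bits=0x1 at bit 15: 0xc99d
word = 0xc99d → little-endian bytes:
  [0]=0x9d  [1]=0xc9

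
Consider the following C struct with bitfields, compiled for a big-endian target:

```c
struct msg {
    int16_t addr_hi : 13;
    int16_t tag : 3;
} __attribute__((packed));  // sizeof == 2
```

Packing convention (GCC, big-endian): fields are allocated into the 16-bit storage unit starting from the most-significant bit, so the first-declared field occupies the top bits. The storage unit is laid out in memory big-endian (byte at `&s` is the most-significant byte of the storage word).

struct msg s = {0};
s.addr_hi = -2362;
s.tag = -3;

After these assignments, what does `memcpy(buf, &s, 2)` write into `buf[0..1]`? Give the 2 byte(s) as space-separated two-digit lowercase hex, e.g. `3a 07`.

addr_hi:13 = -2362 → 0x16c6 << 3 → word 0xb630
tag:3 = -3 → 0x5 << 0 → word 0xb635
word = 0xb635 → big-endian bytes:
  [0]=0xb6  [1]=0x35

b6 35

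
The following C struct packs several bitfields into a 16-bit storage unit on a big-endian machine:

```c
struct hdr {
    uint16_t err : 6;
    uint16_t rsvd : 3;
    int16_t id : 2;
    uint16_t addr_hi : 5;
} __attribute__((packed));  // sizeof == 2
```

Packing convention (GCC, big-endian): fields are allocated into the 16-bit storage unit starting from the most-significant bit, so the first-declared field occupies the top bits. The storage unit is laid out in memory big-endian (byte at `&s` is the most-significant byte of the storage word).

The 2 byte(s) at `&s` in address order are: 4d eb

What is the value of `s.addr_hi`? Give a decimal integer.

11

[0]=0x4d [1]=0xeb (big-endian) → word 0x4deb
err [10+:6] = (word>>10) & 0x3f = 19
rsvd [7+:3] = (word>>7) & 0x7 = 3
id [5+:2] = (word>>5) & 0x3 = 3
addr_hi [0+:5] = (word>>0) & 0x1f = 11  ←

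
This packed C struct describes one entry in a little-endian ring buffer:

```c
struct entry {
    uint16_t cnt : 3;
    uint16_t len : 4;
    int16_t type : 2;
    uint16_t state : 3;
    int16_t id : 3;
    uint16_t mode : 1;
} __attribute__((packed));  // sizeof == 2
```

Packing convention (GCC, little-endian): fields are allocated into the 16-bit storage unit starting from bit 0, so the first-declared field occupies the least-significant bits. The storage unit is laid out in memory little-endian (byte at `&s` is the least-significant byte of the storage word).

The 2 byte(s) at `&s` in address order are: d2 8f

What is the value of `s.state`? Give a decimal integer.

7

[0]=0xd2 [1]=0x8f (little-endian) → word 0x8fd2
cnt:3 @ bit 0 → (0x8fd2>>0)&0x7 = 0x2
len:4 @ bit 3 → (0x8fd2>>3)&0xf = 0xa
type:2 @ bit 7 → (0x8fd2>>7)&0x3 = 0x3
state:3 @ bit 9 → (0x8fd2>>9)&0x7 = 0x7  ←
id:3 @ bit 12 → (0x8fd2>>12)&0x7 = 0x0
mode:1 @ bit 15 → (0x8fd2>>15)&0x1 = 0x1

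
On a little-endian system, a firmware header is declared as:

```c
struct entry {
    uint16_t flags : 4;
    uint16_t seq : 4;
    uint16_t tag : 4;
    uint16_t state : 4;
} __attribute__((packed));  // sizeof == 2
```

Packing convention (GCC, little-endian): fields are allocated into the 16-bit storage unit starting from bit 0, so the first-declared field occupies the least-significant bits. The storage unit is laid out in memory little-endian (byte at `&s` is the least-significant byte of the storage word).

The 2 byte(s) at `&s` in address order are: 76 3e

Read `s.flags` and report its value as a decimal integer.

[0]=0x76 [1]=0x3e (little-endian) → word 0x3e76
flags [0+:4] = (word>>0) & 0xf = 6  ←
seq [4+:4] = (word>>4) & 0xf = 7
tag [8+:4] = (word>>8) & 0xf = 14
state [12+:4] = (word>>12) & 0xf = 3

6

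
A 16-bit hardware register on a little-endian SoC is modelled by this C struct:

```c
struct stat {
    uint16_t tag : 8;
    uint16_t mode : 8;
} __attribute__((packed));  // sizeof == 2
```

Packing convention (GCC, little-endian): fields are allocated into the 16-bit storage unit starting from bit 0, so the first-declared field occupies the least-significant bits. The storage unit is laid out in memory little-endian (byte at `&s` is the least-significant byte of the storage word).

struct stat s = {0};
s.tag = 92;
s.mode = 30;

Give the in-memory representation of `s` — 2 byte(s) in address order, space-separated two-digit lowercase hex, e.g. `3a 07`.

tag (8b) val=92 bits=0x5c at bit 0: 0x005c
mode (8b) val=30 bits=0x1e at bit 8: 0x1e5c
word = 0x1e5c → little-endian bytes:
  [0]=0x5c  [1]=0x1e

5c 1e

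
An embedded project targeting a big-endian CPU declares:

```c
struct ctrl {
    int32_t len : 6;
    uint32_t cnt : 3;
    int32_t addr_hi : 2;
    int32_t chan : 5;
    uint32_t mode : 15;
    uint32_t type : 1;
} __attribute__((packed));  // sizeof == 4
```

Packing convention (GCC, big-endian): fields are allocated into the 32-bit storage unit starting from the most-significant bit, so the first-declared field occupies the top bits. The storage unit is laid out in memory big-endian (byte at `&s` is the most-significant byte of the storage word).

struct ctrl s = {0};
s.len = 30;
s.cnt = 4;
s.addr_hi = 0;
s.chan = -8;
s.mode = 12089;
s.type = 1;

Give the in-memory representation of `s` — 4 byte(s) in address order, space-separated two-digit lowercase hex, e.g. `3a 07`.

7a 18 5e 73

len:6 = 30 → 0x1e << 26 → word 0x78000000
cnt:3 = 4 → 0x4 << 23 → word 0x7a000000
addr_hi:2 = 0 → 0x0 << 21 → word 0x7a000000
chan:5 = -8 → 0x18 << 16 → word 0x7a180000
mode:15 = 12089 → 0x2f39 << 1 → word 0x7a185e72
type:1 = 1 → 0x1 << 0 → word 0x7a185e73
word = 0x7a185e73 → big-endian bytes:
  [0]=0x7a  [1]=0x18  [2]=0x5e  [3]=0x73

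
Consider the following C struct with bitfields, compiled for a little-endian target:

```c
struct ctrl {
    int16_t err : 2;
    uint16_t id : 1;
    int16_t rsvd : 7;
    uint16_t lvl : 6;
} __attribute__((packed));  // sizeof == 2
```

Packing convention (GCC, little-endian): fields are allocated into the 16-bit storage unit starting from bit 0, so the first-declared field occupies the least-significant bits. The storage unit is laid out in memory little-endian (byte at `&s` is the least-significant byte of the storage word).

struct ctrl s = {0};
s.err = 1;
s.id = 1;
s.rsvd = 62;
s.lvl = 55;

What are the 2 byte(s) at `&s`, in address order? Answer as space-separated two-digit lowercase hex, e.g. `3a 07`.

err:2 = 1 → 0x1 << 0 → word 0x0001
id:1 = 1 → 0x1 << 2 → word 0x0005
rsvd:7 = 62 → 0x3e << 3 → word 0x01f5
lvl:6 = 55 → 0x37 << 10 → word 0xddf5
word = 0xddf5 → little-endian bytes:
  [0]=0xf5  [1]=0xdd

f5 dd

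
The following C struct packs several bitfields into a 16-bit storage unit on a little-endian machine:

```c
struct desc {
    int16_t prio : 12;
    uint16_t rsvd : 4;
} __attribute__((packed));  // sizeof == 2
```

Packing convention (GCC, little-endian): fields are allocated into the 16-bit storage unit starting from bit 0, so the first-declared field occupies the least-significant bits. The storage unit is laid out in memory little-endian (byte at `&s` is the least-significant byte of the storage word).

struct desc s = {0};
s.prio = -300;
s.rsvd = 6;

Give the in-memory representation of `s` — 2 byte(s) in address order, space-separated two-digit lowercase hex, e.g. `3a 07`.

[0+:12] prio=-300 & 0xfff = 0xed4; word=0x0ed4
[12+:4] rsvd=6 & 0xf = 0x6; word=0x6ed4
word = 0x6ed4 → little-endian bytes:
  [0]=0xd4  [1]=0x6e

d4 6e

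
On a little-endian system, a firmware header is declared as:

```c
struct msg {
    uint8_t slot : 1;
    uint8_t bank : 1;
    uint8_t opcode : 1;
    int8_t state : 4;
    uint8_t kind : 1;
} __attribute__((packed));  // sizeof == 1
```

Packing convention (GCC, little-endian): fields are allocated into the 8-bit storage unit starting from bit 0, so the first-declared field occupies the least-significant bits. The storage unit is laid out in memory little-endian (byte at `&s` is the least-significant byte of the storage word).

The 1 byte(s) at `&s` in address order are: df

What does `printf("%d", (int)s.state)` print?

[0]=0xdf (little-endian) → word 0xdf
slot:1 @ bit 0 → (0xdf>>0)&0x1 = 0x1
bank:1 @ bit 1 → (0xdf>>1)&0x1 = 0x1
opcode:1 @ bit 2 → (0xdf>>2)&0x1 = 0x1
state:4 @ bit 3 → (0xdf>>3)&0xf = 0xb  ←
kind:1 @ bit 7 → (0xdf>>7)&0x1 = 0x1
state signed 4b, MSB=1: 11 - 16 = -5

-5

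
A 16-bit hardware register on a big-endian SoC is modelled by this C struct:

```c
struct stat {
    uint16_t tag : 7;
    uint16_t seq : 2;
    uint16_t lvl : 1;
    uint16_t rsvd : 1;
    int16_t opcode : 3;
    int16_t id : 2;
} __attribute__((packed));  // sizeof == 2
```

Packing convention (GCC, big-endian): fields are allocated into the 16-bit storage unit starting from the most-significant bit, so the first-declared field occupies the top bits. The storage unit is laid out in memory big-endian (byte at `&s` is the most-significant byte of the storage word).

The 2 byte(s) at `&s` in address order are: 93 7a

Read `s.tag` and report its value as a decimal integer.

73

[0]=0x93 [1]=0x7a (big-endian) → word 0x937a
tag:7 @ bit 9 → (0x937a>>9)&0x7f = 0x49  ←
seq:2 @ bit 7 → (0x937a>>7)&0x3 = 0x2
lvl:1 @ bit 6 → (0x937a>>6)&0x1 = 0x1
rsvd:1 @ bit 5 → (0x937a>>5)&0x1 = 0x1
opcode:3 @ bit 2 → (0x937a>>2)&0x7 = 0x6
id:2 @ bit 0 → (0x937a>>0)&0x3 = 0x2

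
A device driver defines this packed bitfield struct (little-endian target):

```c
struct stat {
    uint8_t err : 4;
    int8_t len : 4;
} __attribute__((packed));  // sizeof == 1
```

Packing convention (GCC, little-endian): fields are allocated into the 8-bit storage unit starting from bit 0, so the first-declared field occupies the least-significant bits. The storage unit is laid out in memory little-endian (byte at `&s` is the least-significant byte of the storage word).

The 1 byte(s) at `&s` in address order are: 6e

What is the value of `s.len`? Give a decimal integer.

[0]=0x6e (little-endian) → word 0x6e
err [0+:4] = (word>>0) & 0xf = 14
len [4+:4] = (word>>4) & 0xf = 6  ←
len signed 4b, MSB=0: value = 6

6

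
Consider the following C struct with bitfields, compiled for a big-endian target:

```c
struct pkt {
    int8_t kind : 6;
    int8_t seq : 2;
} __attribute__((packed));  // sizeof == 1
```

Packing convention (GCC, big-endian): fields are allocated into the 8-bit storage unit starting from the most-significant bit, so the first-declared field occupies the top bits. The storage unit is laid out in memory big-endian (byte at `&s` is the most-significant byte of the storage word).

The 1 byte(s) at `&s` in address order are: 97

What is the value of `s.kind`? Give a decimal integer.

[0]=0x97 (big-endian) → word 0x97
kind [2+:6] = (word>>2) & 0x3f = 37  ←
seq [0+:2] = (word>>0) & 0x3 = 3
kind signed 6b, MSB=1: 37 - 64 = -27

-27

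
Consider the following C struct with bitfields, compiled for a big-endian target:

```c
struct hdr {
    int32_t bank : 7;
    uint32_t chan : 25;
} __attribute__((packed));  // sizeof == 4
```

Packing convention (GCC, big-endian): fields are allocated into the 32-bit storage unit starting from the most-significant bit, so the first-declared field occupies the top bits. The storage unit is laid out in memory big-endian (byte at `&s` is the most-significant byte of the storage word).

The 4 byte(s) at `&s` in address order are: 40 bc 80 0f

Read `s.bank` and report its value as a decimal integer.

[0]=0x40 [1]=0xbc [2]=0x80 [3]=0x0f (big-endian) → word 0x40bc800f
bank:7 @ bit 25 → (0x40bc800f>>25)&0x7f = 0x20  ←
chan:25 @ bit 0 → (0x40bc800f>>0)&0x1ffffff = 0xbc800f
bank signed 7b, MSB=0: value = 32

32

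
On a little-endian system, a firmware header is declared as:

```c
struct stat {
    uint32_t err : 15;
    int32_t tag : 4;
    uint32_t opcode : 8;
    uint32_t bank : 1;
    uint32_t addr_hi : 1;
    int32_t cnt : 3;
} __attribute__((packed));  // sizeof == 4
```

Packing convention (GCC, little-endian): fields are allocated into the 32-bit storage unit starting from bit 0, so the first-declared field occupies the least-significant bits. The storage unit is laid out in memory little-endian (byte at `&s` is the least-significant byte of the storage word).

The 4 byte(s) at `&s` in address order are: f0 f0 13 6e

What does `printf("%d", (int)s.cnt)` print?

[0]=0xf0 [1]=0xf0 [2]=0x13 [3]=0x6e (little-endian) → word 0x6e13f0f0
err [0+:15] = (word>>0) & 0x7fff = 28912
tag [15+:4] = (word>>15) & 0xf = 7
opcode [19+:8] = (word>>19) & 0xff = 194
bank [27+:1] = (word>>27) & 0x1 = 1
addr_hi [28+:1] = (word>>28) & 0x1 = 0
cnt [29+:3] = (word>>29) & 0x7 = 3  ←
cnt signed 3b, MSB=0: value = 3

3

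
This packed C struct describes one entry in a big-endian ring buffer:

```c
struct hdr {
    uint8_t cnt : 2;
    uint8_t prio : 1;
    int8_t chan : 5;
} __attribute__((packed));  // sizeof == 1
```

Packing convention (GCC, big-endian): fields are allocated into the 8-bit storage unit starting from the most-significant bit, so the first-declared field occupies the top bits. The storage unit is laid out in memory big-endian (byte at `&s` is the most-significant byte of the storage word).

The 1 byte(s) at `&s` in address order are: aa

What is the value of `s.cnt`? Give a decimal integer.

[0]=0xaa (big-endian) → word 0xaa
cnt:2 @ bit 6 → (0xaa>>6)&0x3 = 0x2  ←
prio:1 @ bit 5 → (0xaa>>5)&0x1 = 0x1
chan:5 @ bit 0 → (0xaa>>0)&0x1f = 0xa

2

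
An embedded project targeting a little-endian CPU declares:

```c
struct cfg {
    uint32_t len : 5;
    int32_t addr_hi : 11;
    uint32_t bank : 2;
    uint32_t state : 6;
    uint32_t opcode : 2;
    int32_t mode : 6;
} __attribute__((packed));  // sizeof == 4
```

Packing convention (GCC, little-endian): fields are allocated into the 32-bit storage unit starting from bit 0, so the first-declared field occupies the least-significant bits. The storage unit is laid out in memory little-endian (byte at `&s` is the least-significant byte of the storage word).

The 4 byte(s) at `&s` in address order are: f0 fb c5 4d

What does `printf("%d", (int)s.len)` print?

16

[0]=0xf0 [1]=0xfb [2]=0xc5 [3]=0x4d (little-endian) → word 0x4dc5fbf0
len:5 @ bit 0 → (0x4dc5fbf0>>0)&0x1f = 0x10  ←
addr_hi:11 @ bit 5 → (0x4dc5fbf0>>5)&0x7ff = 0x7df
bank:2 @ bit 16 → (0x4dc5fbf0>>16)&0x3 = 0x1
state:6 @ bit 18 → (0x4dc5fbf0>>18)&0x3f = 0x31
opcode:2 @ bit 24 → (0x4dc5fbf0>>24)&0x3 = 0x1
mode:6 @ bit 26 → (0x4dc5fbf0>>26)&0x3f = 0x13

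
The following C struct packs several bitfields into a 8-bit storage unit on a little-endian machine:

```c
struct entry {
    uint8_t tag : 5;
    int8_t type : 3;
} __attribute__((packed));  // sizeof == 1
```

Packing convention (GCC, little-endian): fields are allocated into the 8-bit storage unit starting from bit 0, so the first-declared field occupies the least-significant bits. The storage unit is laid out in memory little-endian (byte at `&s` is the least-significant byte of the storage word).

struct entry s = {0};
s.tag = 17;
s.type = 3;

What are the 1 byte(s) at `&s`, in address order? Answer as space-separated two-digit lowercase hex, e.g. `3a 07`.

71

tag:5 = 17 → 0x11 << 0 → word 0x11
type:3 = 3 → 0x3 << 5 → word 0x71
word = 0x71 → little-endian bytes:
  [0]=0x71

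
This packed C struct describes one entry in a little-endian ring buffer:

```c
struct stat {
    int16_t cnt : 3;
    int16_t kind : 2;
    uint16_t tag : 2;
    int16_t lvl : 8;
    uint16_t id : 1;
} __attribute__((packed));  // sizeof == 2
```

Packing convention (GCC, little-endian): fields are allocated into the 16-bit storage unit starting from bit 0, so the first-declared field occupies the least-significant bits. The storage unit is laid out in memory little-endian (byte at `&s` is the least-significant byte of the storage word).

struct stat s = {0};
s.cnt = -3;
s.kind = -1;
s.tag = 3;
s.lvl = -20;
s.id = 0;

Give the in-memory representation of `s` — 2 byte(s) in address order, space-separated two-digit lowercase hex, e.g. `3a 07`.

[0+:3] cnt=-3 & 0x7 = 0x5; word=0x0005
[3+:2] kind=-1 & 0x3 = 0x3; word=0x001d
[5+:2] tag=3 & 0x3 = 0x3; word=0x007d
[7+:8] lvl=-20 & 0xff = 0xec; word=0x767d
[15+:1] id=0 & 0x1 = 0x0; word=0x767d
word = 0x767d → little-endian bytes:
  [0]=0x7d  [1]=0x76

7d 76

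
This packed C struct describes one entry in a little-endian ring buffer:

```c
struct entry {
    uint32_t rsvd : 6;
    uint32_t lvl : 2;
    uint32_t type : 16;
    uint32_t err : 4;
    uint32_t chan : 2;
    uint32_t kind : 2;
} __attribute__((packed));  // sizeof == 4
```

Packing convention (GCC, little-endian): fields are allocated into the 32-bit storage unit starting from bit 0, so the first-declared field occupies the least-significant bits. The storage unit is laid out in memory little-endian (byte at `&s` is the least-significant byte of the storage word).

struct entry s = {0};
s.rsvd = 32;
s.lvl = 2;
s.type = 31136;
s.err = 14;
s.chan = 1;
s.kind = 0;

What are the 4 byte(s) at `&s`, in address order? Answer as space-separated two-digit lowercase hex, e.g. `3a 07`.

rsvd:6 = 32 → 0x20 << 0 → word 0x00000020
lvl:2 = 2 → 0x2 << 6 → word 0x000000a0
type:16 = 31136 → 0x79a0 << 8 → word 0x0079a0a0
err:4 = 14 → 0xe << 24 → word 0x0e79a0a0
chan:2 = 1 → 0x1 << 28 → word 0x1e79a0a0
kind:2 = 0 → 0x0 << 30 → word 0x1e79a0a0
word = 0x1e79a0a0 → little-endian bytes:
  [0]=0xa0  [1]=0xa0  [2]=0x79  [3]=0x1e

a0 a0 79 1e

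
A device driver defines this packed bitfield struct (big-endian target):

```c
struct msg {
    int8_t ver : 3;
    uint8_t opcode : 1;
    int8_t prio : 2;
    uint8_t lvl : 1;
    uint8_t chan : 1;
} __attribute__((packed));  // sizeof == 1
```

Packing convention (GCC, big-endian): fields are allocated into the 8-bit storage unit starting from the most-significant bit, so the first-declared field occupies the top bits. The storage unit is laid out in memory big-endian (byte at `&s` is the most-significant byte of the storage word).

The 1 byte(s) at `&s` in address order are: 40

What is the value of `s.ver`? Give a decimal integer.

2

[0]=0x40 (big-endian) → word 0x40
ver:3 @ bit 5 → (0x40>>5)&0x7 = 0x2  ←
opcode:1 @ bit 4 → (0x40>>4)&0x1 = 0x0
prio:2 @ bit 2 → (0x40>>2)&0x3 = 0x0
lvl:1 @ bit 1 → (0x40>>1)&0x1 = 0x0
chan:1 @ bit 0 → (0x40>>0)&0x1 = 0x0
ver signed 3b, MSB=0: value = 2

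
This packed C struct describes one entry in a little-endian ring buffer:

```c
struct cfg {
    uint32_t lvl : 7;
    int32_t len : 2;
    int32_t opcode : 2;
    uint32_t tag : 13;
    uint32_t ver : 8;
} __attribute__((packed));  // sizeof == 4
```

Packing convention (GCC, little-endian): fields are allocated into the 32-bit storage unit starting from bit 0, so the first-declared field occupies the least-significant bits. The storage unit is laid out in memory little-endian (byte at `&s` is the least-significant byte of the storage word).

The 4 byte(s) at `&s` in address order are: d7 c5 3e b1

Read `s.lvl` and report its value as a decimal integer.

[0]=0xd7 [1]=0xc5 [2]=0x3e [3]=0xb1 (little-endian) → word 0xb13ec5d7
lvl [0+:7] = (word>>0) & 0x7f = 87  ←
len [7+:2] = (word>>7) & 0x3 = 3
opcode [9+:2] = (word>>9) & 0x3 = 2
tag [11+:13] = (word>>11) & 0x1fff = 2008
ver [24+:8] = (word>>24) & 0xff = 177

87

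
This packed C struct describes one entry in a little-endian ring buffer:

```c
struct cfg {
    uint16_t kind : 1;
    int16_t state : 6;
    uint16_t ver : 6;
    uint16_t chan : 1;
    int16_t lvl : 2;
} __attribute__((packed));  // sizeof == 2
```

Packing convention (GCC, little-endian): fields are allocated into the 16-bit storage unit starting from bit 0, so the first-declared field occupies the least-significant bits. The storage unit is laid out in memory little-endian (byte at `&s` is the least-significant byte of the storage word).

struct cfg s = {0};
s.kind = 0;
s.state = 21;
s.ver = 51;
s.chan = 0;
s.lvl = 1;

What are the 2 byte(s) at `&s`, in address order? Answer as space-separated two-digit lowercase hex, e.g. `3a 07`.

[0+:1] kind=0 & 0x1 = 0x0; word=0x0000
[1+:6] state=21 & 0x3f = 0x15; word=0x002a
[7+:6] ver=51 & 0x3f = 0x33; word=0x19aa
[13+:1] chan=0 & 0x1 = 0x0; word=0x19aa
[14+:2] lvl=1 & 0x3 = 0x1; word=0x59aa
word = 0x59aa → little-endian bytes:
  [0]=0xaa  [1]=0x59

aa 59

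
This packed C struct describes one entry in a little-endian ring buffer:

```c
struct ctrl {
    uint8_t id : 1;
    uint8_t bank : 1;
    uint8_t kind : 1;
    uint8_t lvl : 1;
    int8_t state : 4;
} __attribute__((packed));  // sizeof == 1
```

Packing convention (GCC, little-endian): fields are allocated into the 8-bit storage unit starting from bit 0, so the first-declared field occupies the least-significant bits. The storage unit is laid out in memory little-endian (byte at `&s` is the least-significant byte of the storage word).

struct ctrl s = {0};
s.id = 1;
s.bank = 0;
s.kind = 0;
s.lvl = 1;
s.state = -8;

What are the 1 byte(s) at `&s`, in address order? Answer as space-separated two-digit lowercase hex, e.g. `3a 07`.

89

[0+:1] id=1 & 0x1 = 0x1; word=0x01
[1+:1] bank=0 & 0x1 = 0x0; word=0x01
[2+:1] kind=0 & 0x1 = 0x0; word=0x01
[3+:1] lvl=1 & 0x1 = 0x1; word=0x09
[4+:4] state=-8 & 0xf = 0x8; word=0x89
word = 0x89 → little-endian bytes:
  [0]=0x89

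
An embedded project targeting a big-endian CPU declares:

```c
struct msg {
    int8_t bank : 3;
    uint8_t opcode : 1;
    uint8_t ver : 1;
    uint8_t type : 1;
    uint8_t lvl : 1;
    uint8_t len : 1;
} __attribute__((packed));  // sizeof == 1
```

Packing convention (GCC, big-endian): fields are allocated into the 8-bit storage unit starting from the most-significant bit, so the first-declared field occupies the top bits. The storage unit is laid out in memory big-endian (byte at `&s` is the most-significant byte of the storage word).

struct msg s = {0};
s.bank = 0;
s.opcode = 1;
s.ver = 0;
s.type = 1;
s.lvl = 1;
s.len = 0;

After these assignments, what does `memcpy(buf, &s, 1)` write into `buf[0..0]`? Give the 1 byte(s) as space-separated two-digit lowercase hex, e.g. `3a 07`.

[5+:3] bank=0 & 0x7 = 0x0; word=0x00
[4+:1] opcode=1 & 0x1 = 0x1; word=0x10
[3+:1] ver=0 & 0x1 = 0x0; word=0x10
[2+:1] type=1 & 0x1 = 0x1; word=0x14
[1+:1] lvl=1 & 0x1 = 0x1; word=0x16
[0+:1] len=0 & 0x1 = 0x0; word=0x16
word = 0x16 → big-endian bytes:
  [0]=0x16

16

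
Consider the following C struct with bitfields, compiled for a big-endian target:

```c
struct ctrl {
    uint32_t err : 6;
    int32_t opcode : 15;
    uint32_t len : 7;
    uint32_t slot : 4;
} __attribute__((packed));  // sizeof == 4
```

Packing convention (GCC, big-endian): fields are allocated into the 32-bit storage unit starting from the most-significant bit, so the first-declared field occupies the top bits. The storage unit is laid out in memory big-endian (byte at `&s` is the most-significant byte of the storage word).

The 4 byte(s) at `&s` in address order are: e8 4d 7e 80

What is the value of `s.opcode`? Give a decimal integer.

2479

[0]=0xe8 [1]=0x4d [2]=0x7e [3]=0x80 (big-endian) → word 0xe84d7e80
err:6 @ bit 26 → (0xe84d7e80>>26)&0x3f = 0x3a
opcode:15 @ bit 11 → (0xe84d7e80>>11)&0x7fff = 0x9af  ←
len:7 @ bit 4 → (0xe84d7e80>>4)&0x7f = 0x68
slot:4 @ bit 0 → (0xe84d7e80>>0)&0xf = 0x0
opcode signed 15b, MSB=0: value = 2479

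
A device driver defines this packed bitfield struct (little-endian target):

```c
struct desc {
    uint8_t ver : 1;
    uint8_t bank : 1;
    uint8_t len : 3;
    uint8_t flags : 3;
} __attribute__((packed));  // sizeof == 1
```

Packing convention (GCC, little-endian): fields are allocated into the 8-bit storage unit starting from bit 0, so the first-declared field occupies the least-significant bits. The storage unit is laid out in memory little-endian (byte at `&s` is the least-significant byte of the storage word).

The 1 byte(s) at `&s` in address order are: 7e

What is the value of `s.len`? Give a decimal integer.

7

[0]=0x7e (little-endian) → word 0x7e
ver:1 @ bit 0 → (0x7e>>0)&0x1 = 0x0
bank:1 @ bit 1 → (0x7e>>1)&0x1 = 0x1
len:3 @ bit 2 → (0x7e>>2)&0x7 = 0x7  ←
flags:3 @ bit 5 → (0x7e>>5)&0x7 = 0x3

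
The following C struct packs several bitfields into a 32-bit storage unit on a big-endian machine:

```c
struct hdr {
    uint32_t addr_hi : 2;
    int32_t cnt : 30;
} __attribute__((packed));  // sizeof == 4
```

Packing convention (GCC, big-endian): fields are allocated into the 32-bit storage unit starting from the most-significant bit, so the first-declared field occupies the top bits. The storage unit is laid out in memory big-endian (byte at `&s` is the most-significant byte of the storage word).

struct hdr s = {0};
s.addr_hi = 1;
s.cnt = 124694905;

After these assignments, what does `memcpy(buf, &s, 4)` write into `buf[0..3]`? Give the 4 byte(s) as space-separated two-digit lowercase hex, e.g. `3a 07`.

47 6e b1 79

[30+:2] addr_hi=1 & 0x3 = 0x1; word=0x40000000
[0+:30] cnt=124694905 & 0x3fffffff = 0x76eb179; word=0x476eb179
word = 0x476eb179 → big-endian bytes:
  [0]=0x47  [1]=0x6e  [2]=0xb1  [3]=0x79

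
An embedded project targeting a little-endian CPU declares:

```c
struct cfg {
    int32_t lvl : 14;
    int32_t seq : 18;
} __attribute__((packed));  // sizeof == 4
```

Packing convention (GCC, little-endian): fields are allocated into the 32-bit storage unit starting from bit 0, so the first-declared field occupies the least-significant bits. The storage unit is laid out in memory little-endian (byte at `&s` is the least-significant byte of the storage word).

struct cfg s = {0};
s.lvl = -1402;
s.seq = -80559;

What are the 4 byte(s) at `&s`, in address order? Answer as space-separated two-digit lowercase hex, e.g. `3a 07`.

[0+:14] lvl=-1402 & 0x3fff = 0x3a86; word=0x00003a86
[14+:18] seq=-80559 & 0x3ffff = 0x2c551; word=0xb1547a86
word = 0xb1547a86 → little-endian bytes:
  [0]=0x86  [1]=0x7a  [2]=0x54  [3]=0xb1

86 7a 54 b1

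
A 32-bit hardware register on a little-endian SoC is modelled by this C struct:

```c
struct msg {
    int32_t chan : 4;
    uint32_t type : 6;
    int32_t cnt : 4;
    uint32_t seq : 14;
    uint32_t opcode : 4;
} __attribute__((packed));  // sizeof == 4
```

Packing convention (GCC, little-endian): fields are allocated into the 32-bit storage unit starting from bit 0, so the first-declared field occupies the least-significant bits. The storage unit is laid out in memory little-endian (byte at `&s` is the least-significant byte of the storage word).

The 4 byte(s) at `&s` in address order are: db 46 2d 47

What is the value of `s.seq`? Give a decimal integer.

[0]=0xdb [1]=0x46 [2]=0x2d [3]=0x47 (little-endian) → word 0x472d46db
chan:4 @ bit 0 → (0x472d46db>>0)&0xf = 0xb
type:6 @ bit 4 → (0x472d46db>>4)&0x3f = 0x2d
cnt:4 @ bit 10 → (0x472d46db>>10)&0xf = 0x1
seq:14 @ bit 14 → (0x472d46db>>14)&0x3fff = 0x1cb5  ←
opcode:4 @ bit 28 → (0x472d46db>>28)&0xf = 0x4

7349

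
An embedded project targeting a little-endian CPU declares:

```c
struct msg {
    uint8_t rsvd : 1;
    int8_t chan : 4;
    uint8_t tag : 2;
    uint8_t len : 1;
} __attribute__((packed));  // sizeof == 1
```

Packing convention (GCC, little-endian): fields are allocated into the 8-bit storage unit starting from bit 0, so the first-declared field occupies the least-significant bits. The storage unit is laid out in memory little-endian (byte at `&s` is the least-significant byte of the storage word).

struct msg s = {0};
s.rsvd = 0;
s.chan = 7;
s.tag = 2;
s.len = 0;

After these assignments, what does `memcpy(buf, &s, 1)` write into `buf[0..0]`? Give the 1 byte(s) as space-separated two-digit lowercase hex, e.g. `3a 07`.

[0+:1] rsvd=0 & 0x1 = 0x0; word=0x00
[1+:4] chan=7 & 0xf = 0x7; word=0x0e
[5+:2] tag=2 & 0x3 = 0x2; word=0x4e
[7+:1] len=0 & 0x1 = 0x0; word=0x4e
word = 0x4e → little-endian bytes:
  [0]=0x4e

4e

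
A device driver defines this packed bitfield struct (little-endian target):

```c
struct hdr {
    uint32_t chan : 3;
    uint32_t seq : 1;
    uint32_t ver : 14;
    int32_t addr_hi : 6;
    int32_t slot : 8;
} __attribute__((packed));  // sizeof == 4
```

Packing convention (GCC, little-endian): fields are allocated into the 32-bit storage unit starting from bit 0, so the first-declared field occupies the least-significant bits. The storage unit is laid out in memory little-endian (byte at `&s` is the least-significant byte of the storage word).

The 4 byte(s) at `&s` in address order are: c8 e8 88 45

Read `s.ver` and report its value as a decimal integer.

3724

[0]=0xc8 [1]=0xe8 [2]=0x88 [3]=0x45 (little-endian) → word 0x4588e8c8
chan:3 @ bit 0 → (0x4588e8c8>>0)&0x7 = 0x0
seq:1 @ bit 3 → (0x4588e8c8>>3)&0x1 = 0x1
ver:14 @ bit 4 → (0x4588e8c8>>4)&0x3fff = 0xe8c  ←
addr_hi:6 @ bit 18 → (0x4588e8c8>>18)&0x3f = 0x22
slot:8 @ bit 24 → (0x4588e8c8>>24)&0xff = 0x45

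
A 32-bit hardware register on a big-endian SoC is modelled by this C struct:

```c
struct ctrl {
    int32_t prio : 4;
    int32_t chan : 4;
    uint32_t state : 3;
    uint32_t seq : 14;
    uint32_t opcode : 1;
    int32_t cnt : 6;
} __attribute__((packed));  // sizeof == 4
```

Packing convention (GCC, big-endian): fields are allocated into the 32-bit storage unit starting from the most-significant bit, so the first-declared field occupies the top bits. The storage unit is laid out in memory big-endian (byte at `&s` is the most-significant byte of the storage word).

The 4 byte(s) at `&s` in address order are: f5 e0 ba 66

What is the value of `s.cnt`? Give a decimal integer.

-26

[0]=0xf5 [1]=0xe0 [2]=0xba [3]=0x66 (big-endian) → word 0xf5e0ba66
prio:4 @ bit 28 → (0xf5e0ba66>>28)&0xf = 0xf
chan:4 @ bit 24 → (0xf5e0ba66>>24)&0xf = 0x5
state:3 @ bit 21 → (0xf5e0ba66>>21)&0x7 = 0x7
seq:14 @ bit 7 → (0xf5e0ba66>>7)&0x3fff = 0x174
opcode:1 @ bit 6 → (0xf5e0ba66>>6)&0x1 = 0x1
cnt:6 @ bit 0 → (0xf5e0ba66>>0)&0x3f = 0x26  ←
cnt signed 6b, MSB=1: 38 - 64 = -26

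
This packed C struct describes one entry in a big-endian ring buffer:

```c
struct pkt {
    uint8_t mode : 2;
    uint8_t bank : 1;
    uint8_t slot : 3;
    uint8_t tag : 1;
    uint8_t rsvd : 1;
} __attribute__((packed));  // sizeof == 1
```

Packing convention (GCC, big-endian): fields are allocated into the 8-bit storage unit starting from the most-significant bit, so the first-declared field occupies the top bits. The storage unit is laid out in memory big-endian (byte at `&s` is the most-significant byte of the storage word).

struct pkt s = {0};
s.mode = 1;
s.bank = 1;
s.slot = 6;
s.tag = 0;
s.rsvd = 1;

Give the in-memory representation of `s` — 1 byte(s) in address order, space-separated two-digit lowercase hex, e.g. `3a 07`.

mode (2b) val=1 bits=0x1 at bit 6: 0x40
bank (1b) val=1 bits=0x1 at bit 5: 0x60
slot (3b) val=6 bits=0x6 at bit 2: 0x78
tag (1b) val=0 bits=0x0 at bit 1: 0x78
rsvd (1b) val=1 bits=0x1 at bit 0: 0x79
word = 0x79 → big-endian bytes:
  [0]=0x79

79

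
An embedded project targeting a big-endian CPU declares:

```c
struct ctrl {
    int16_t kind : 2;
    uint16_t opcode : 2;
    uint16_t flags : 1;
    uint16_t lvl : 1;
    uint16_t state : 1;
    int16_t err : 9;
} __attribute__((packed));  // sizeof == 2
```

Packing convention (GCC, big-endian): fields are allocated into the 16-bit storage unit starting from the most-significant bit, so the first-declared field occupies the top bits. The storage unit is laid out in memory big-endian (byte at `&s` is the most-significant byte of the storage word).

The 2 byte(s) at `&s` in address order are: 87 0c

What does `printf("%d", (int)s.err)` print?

-244

[0]=0x87 [1]=0x0c (big-endian) → word 0x870c
kind:2 @ bit 14 → (0x870c>>14)&0x3 = 0x2
opcode:2 @ bit 12 → (0x870c>>12)&0x3 = 0x0
flags:1 @ bit 11 → (0x870c>>11)&0x1 = 0x0
lvl:1 @ bit 10 → (0x870c>>10)&0x1 = 0x1
state:1 @ bit 9 → (0x870c>>9)&0x1 = 0x1
err:9 @ bit 0 → (0x870c>>0)&0x1ff = 0x10c  ←
err signed 9b, MSB=1: 268 - 512 = -244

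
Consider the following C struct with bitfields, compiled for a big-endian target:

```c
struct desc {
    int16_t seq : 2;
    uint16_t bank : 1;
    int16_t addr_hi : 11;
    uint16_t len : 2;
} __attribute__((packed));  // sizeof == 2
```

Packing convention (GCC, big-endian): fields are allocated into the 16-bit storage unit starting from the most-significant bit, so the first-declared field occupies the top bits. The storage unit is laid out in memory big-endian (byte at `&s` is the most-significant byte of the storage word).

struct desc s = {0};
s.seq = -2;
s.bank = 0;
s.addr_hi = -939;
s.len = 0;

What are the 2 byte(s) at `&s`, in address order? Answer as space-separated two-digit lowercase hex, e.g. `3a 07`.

[14+:2] seq=-2 & 0x3 = 0x2; word=0x8000
[13+:1] bank=0 & 0x1 = 0x0; word=0x8000
[2+:11] addr_hi=-939 & 0x7ff = 0x455; word=0x9154
[0+:2] len=0 & 0x3 = 0x0; word=0x9154
word = 0x9154 → big-endian bytes:
  [0]=0x91  [1]=0x54

91 54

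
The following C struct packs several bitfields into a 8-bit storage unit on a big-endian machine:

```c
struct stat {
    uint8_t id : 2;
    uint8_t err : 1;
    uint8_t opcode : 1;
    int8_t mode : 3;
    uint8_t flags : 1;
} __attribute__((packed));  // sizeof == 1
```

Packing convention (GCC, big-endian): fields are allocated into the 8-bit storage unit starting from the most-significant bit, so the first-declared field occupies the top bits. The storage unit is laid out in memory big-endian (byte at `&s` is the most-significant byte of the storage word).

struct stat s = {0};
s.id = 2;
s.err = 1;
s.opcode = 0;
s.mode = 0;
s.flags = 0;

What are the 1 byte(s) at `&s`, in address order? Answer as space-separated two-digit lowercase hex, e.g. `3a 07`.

a0

id (2b) val=2 bits=0x2 at bit 6: 0x80
err (1b) val=1 bits=0x1 at bit 5: 0xa0
opcode (1b) val=0 bits=0x0 at bit 4: 0xa0
mode (3b) val=0 bits=0x0 at bit 1: 0xa0
flags (1b) val=0 bits=0x0 at bit 0: 0xa0
word = 0xa0 → big-endian bytes:
  [0]=0xa0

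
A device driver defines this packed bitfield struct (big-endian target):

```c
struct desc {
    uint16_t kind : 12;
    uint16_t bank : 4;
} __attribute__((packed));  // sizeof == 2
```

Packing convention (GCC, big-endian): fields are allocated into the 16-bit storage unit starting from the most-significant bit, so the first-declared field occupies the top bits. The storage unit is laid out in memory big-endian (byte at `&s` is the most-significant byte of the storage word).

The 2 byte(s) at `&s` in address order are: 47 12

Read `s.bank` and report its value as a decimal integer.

[0]=0x47 [1]=0x12 (big-endian) → word 0x4712
kind [4+:12] = (word>>4) & 0xfff = 1137
bank [0+:4] = (word>>0) & 0xf = 2  ←

2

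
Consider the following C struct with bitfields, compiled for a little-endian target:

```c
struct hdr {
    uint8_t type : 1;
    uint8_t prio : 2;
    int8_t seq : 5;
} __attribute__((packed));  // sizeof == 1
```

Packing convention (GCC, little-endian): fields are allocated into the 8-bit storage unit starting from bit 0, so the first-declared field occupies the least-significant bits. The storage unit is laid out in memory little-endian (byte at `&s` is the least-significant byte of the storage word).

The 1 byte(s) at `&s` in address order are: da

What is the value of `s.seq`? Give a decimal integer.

[0]=0xda (little-endian) → word 0xda
type:1 @ bit 0 → (0xda>>0)&0x1 = 0x0
prio:2 @ bit 1 → (0xda>>1)&0x3 = 0x1
seq:5 @ bit 3 → (0xda>>3)&0x1f = 0x1b  ←
seq signed 5b, MSB=1: 27 - 32 = -5

-5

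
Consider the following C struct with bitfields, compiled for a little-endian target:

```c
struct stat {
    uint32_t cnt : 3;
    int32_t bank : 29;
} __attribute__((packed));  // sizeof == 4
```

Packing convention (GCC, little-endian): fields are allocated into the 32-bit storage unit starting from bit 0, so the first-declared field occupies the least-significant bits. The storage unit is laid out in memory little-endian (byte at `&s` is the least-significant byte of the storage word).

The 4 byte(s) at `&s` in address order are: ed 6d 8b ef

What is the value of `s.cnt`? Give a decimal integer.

[0]=0xed [1]=0x6d [2]=0x8b [3]=0xef (little-endian) → word 0xef8b6ded
cnt [0+:3] = (word>>0) & 0x7 = 5  ←
bank [3+:29] = (word>>3) & 0x1fffffff = 502361533

5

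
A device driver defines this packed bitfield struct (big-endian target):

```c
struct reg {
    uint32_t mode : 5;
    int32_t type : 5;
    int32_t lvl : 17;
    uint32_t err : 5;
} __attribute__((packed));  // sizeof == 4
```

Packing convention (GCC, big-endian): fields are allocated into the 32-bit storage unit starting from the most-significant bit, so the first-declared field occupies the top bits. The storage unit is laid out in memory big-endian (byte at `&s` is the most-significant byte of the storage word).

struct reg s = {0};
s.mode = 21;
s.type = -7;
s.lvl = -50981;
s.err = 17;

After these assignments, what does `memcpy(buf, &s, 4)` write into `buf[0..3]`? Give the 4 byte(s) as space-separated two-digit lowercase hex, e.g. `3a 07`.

ae 67 1b 71

mode (5b) val=21 bits=0x15 at bit 27: 0xa8000000
type (5b) val=-7 bits=0x19 at bit 22: 0xae400000
lvl (17b) val=-50981 bits=0x138db at bit 5: 0xae671b60
err (5b) val=17 bits=0x11 at bit 0: 0xae671b71
word = 0xae671b71 → big-endian bytes:
  [0]=0xae  [1]=0x67  [2]=0x1b  [3]=0x71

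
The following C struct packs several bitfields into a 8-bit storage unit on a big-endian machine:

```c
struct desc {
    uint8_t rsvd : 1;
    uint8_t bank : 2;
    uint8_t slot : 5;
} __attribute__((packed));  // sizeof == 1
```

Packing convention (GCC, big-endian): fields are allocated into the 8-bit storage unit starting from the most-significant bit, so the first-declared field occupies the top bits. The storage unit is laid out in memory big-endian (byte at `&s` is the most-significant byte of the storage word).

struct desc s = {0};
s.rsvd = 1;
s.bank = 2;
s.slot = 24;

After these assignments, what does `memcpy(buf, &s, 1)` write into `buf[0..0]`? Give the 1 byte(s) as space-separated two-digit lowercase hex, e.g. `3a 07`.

d8

rsvd (1b) val=1 bits=0x1 at bit 7: 0x80
bank (2b) val=2 bits=0x2 at bit 5: 0xc0
slot (5b) val=24 bits=0x18 at bit 0: 0xd8
word = 0xd8 → big-endian bytes:
  [0]=0xd8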